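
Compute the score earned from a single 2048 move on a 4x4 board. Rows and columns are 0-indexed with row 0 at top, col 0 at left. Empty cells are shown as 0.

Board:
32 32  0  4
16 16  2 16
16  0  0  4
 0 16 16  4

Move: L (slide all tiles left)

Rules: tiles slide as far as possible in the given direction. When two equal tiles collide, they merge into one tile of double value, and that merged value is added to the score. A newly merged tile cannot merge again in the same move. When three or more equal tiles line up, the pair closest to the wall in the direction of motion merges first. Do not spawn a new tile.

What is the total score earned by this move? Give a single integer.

Slide left:
row 0: [32, 32, 0, 4] -> [64, 4, 0, 0]  score +64 (running 64)
row 1: [16, 16, 2, 16] -> [32, 2, 16, 0]  score +32 (running 96)
row 2: [16, 0, 0, 4] -> [16, 4, 0, 0]  score +0 (running 96)
row 3: [0, 16, 16, 4] -> [32, 4, 0, 0]  score +32 (running 128)
Board after move:
64  4  0  0
32  2 16  0
16  4  0  0
32  4  0  0

Answer: 128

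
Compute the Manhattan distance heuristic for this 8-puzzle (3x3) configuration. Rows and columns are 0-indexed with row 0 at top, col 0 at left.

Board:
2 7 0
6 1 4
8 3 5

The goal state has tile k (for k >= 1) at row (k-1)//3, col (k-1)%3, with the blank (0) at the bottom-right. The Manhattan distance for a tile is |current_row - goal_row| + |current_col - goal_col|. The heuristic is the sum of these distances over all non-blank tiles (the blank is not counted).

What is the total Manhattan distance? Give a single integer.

Answer: 16

Derivation:
Tile 2: at (0,0), goal (0,1), distance |0-0|+|0-1| = 1
Tile 7: at (0,1), goal (2,0), distance |0-2|+|1-0| = 3
Tile 6: at (1,0), goal (1,2), distance |1-1|+|0-2| = 2
Tile 1: at (1,1), goal (0,0), distance |1-0|+|1-0| = 2
Tile 4: at (1,2), goal (1,0), distance |1-1|+|2-0| = 2
Tile 8: at (2,0), goal (2,1), distance |2-2|+|0-1| = 1
Tile 3: at (2,1), goal (0,2), distance |2-0|+|1-2| = 3
Tile 5: at (2,2), goal (1,1), distance |2-1|+|2-1| = 2
Sum: 1 + 3 + 2 + 2 + 2 + 1 + 3 + 2 = 16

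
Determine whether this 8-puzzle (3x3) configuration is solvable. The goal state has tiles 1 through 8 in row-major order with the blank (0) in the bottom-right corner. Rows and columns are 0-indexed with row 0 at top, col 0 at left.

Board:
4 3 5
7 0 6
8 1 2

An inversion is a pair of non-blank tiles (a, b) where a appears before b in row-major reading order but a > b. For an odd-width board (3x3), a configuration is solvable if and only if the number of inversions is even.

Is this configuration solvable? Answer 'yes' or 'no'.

Inversions (pairs i<j in row-major order where tile[i] > tile[j] > 0): 14
14 is even, so the puzzle is solvable.

Answer: yes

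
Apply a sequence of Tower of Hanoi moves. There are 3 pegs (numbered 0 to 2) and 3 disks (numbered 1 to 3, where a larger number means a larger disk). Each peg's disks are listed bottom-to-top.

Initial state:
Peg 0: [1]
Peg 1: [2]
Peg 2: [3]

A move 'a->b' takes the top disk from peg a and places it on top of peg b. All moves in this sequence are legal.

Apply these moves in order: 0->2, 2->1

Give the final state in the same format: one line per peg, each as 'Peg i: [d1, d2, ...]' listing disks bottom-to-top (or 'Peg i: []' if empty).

After move 1 (0->2):
Peg 0: []
Peg 1: [2]
Peg 2: [3, 1]

After move 2 (2->1):
Peg 0: []
Peg 1: [2, 1]
Peg 2: [3]

Answer: Peg 0: []
Peg 1: [2, 1]
Peg 2: [3]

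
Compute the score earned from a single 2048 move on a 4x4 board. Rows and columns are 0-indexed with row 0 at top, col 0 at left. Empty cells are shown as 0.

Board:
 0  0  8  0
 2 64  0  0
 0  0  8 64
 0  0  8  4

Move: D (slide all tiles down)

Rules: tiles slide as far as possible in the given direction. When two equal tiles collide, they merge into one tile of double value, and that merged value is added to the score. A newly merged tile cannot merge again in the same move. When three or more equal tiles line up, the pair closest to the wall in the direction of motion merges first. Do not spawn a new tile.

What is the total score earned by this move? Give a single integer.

Slide down:
col 0: [0, 2, 0, 0] -> [0, 0, 0, 2]  score +0 (running 0)
col 1: [0, 64, 0, 0] -> [0, 0, 0, 64]  score +0 (running 0)
col 2: [8, 0, 8, 8] -> [0, 0, 8, 16]  score +16 (running 16)
col 3: [0, 0, 64, 4] -> [0, 0, 64, 4]  score +0 (running 16)
Board after move:
 0  0  0  0
 0  0  0  0
 0  0  8 64
 2 64 16  4

Answer: 16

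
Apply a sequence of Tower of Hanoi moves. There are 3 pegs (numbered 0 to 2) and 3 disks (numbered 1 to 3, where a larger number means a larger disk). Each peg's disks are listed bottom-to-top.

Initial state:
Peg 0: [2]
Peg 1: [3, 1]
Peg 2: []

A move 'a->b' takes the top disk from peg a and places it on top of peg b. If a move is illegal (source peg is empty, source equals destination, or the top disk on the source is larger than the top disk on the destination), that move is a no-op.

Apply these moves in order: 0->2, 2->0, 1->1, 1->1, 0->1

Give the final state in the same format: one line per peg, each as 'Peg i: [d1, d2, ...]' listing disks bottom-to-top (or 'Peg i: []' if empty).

After move 1 (0->2):
Peg 0: []
Peg 1: [3, 1]
Peg 2: [2]

After move 2 (2->0):
Peg 0: [2]
Peg 1: [3, 1]
Peg 2: []

After move 3 (1->1):
Peg 0: [2]
Peg 1: [3, 1]
Peg 2: []

After move 4 (1->1):
Peg 0: [2]
Peg 1: [3, 1]
Peg 2: []

After move 5 (0->1):
Peg 0: [2]
Peg 1: [3, 1]
Peg 2: []

Answer: Peg 0: [2]
Peg 1: [3, 1]
Peg 2: []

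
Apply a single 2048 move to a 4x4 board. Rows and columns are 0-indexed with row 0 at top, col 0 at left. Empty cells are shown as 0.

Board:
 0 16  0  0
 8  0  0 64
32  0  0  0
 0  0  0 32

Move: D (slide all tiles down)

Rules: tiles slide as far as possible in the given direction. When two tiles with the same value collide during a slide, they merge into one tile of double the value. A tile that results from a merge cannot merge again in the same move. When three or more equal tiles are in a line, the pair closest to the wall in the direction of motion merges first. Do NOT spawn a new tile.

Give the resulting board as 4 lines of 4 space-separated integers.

Slide down:
col 0: [0, 8, 32, 0] -> [0, 0, 8, 32]
col 1: [16, 0, 0, 0] -> [0, 0, 0, 16]
col 2: [0, 0, 0, 0] -> [0, 0, 0, 0]
col 3: [0, 64, 0, 32] -> [0, 0, 64, 32]

Answer:  0  0  0  0
 0  0  0  0
 8  0  0 64
32 16  0 32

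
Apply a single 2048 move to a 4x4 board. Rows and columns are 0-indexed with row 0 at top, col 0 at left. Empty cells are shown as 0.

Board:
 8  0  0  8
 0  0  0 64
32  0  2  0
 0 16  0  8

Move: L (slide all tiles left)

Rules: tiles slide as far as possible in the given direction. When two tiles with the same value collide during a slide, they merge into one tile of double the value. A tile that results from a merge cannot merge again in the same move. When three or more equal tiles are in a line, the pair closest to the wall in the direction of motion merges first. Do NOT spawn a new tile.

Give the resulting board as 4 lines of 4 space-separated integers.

Slide left:
row 0: [8, 0, 0, 8] -> [16, 0, 0, 0]
row 1: [0, 0, 0, 64] -> [64, 0, 0, 0]
row 2: [32, 0, 2, 0] -> [32, 2, 0, 0]
row 3: [0, 16, 0, 8] -> [16, 8, 0, 0]

Answer: 16  0  0  0
64  0  0  0
32  2  0  0
16  8  0  0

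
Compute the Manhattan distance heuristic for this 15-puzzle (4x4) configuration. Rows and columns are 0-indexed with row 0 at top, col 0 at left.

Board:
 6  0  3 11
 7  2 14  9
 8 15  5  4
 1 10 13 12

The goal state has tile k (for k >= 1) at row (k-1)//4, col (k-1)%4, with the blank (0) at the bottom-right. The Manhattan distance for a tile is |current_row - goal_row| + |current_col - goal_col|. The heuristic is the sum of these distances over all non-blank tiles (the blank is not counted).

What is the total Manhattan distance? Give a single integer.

Tile 6: (0,0)->(1,1) = 2
Tile 3: (0,2)->(0,2) = 0
Tile 11: (0,3)->(2,2) = 3
Tile 7: (1,0)->(1,2) = 2
Tile 2: (1,1)->(0,1) = 1
Tile 14: (1,2)->(3,1) = 3
Tile 9: (1,3)->(2,0) = 4
Tile 8: (2,0)->(1,3) = 4
Tile 15: (2,1)->(3,2) = 2
Tile 5: (2,2)->(1,0) = 3
Tile 4: (2,3)->(0,3) = 2
Tile 1: (3,0)->(0,0) = 3
Tile 10: (3,1)->(2,1) = 1
Tile 13: (3,2)->(3,0) = 2
Tile 12: (3,3)->(2,3) = 1
Sum: 2 + 0 + 3 + 2 + 1 + 3 + 4 + 4 + 2 + 3 + 2 + 3 + 1 + 2 + 1 = 33

Answer: 33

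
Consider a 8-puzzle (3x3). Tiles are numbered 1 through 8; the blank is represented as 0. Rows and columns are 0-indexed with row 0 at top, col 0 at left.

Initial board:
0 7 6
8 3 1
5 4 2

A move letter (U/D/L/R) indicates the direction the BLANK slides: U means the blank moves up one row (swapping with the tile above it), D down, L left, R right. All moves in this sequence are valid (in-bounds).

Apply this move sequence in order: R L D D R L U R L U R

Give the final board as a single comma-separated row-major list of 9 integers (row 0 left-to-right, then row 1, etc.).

After move 1 (R):
7 0 6
8 3 1
5 4 2

After move 2 (L):
0 7 6
8 3 1
5 4 2

After move 3 (D):
8 7 6
0 3 1
5 4 2

After move 4 (D):
8 7 6
5 3 1
0 4 2

After move 5 (R):
8 7 6
5 3 1
4 0 2

After move 6 (L):
8 7 6
5 3 1
0 4 2

After move 7 (U):
8 7 6
0 3 1
5 4 2

After move 8 (R):
8 7 6
3 0 1
5 4 2

After move 9 (L):
8 7 6
0 3 1
5 4 2

After move 10 (U):
0 7 6
8 3 1
5 4 2

After move 11 (R):
7 0 6
8 3 1
5 4 2

Answer: 7, 0, 6, 8, 3, 1, 5, 4, 2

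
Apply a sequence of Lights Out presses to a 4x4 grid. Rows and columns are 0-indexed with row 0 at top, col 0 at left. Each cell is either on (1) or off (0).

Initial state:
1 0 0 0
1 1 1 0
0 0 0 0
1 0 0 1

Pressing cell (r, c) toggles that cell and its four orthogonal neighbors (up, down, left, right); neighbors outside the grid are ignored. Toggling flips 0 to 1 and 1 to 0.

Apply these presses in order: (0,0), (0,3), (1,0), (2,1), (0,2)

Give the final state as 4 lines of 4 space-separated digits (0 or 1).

After press 1 at (0,0):
0 1 0 0
0 1 1 0
0 0 0 0
1 0 0 1

After press 2 at (0,3):
0 1 1 1
0 1 1 1
0 0 0 0
1 0 0 1

After press 3 at (1,0):
1 1 1 1
1 0 1 1
1 0 0 0
1 0 0 1

After press 4 at (2,1):
1 1 1 1
1 1 1 1
0 1 1 0
1 1 0 1

After press 5 at (0,2):
1 0 0 0
1 1 0 1
0 1 1 0
1 1 0 1

Answer: 1 0 0 0
1 1 0 1
0 1 1 0
1 1 0 1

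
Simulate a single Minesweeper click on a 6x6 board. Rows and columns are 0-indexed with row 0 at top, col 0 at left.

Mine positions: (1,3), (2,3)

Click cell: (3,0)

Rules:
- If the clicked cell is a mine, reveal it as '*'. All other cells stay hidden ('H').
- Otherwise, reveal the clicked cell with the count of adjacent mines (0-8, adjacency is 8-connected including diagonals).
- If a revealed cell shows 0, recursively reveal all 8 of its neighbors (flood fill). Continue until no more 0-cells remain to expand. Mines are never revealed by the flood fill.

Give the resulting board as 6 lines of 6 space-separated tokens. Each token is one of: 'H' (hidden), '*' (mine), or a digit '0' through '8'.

0 0 1 H 1 0
0 0 2 H 2 0
0 0 2 H 2 0
0 0 1 1 1 0
0 0 0 0 0 0
0 0 0 0 0 0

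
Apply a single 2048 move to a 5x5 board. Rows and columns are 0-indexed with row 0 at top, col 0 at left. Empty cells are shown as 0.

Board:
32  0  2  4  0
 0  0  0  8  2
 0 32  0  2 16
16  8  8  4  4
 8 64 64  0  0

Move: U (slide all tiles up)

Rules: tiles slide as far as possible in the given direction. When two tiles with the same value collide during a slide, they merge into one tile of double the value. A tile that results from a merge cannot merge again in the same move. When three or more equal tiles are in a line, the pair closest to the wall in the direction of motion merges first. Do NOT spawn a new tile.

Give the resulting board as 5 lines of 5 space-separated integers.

Slide up:
col 0: [32, 0, 0, 16, 8] -> [32, 16, 8, 0, 0]
col 1: [0, 0, 32, 8, 64] -> [32, 8, 64, 0, 0]
col 2: [2, 0, 0, 8, 64] -> [2, 8, 64, 0, 0]
col 3: [4, 8, 2, 4, 0] -> [4, 8, 2, 4, 0]
col 4: [0, 2, 16, 4, 0] -> [2, 16, 4, 0, 0]

Answer: 32 32  2  4  2
16  8  8  8 16
 8 64 64  2  4
 0  0  0  4  0
 0  0  0  0  0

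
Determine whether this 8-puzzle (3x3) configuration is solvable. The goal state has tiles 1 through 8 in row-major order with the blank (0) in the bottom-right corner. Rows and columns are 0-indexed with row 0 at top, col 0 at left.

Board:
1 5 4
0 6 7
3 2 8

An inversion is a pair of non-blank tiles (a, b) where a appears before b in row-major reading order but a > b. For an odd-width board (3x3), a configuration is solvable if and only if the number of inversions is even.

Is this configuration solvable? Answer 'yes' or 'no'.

Answer: yes

Derivation:
Inversions (pairs i<j in row-major order where tile[i] > tile[j] > 0): 10
10 is even, so the puzzle is solvable.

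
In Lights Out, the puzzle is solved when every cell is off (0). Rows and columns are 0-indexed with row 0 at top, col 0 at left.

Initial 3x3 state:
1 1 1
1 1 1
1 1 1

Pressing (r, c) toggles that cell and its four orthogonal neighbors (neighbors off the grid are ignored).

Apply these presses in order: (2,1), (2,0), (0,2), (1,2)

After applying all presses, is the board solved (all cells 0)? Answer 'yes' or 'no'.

Answer: no

Derivation:
After press 1 at (2,1):
1 1 1
1 0 1
0 0 0

After press 2 at (2,0):
1 1 1
0 0 1
1 1 0

After press 3 at (0,2):
1 0 0
0 0 0
1 1 0

After press 4 at (1,2):
1 0 1
0 1 1
1 1 1

Lights still on: 7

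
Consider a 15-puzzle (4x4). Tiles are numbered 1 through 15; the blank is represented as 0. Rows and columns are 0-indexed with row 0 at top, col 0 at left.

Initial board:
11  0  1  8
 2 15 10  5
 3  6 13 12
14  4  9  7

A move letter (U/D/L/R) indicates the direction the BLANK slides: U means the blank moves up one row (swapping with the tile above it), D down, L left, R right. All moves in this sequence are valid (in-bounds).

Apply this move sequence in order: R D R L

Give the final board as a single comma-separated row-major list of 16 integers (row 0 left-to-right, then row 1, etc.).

Answer: 11, 1, 10, 8, 2, 15, 0, 5, 3, 6, 13, 12, 14, 4, 9, 7

Derivation:
After move 1 (R):
11  1  0  8
 2 15 10  5
 3  6 13 12
14  4  9  7

After move 2 (D):
11  1 10  8
 2 15  0  5
 3  6 13 12
14  4  9  7

After move 3 (R):
11  1 10  8
 2 15  5  0
 3  6 13 12
14  4  9  7

After move 4 (L):
11  1 10  8
 2 15  0  5
 3  6 13 12
14  4  9  7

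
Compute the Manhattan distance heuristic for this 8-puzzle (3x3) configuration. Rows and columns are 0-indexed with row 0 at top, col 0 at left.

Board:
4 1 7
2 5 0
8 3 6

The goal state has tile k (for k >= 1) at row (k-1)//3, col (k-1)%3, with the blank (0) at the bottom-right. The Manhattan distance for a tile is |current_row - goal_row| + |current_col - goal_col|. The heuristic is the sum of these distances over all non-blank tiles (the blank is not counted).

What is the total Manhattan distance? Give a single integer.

Answer: 13

Derivation:
Tile 4: at (0,0), goal (1,0), distance |0-1|+|0-0| = 1
Tile 1: at (0,1), goal (0,0), distance |0-0|+|1-0| = 1
Tile 7: at (0,2), goal (2,0), distance |0-2|+|2-0| = 4
Tile 2: at (1,0), goal (0,1), distance |1-0|+|0-1| = 2
Tile 5: at (1,1), goal (1,1), distance |1-1|+|1-1| = 0
Tile 8: at (2,0), goal (2,1), distance |2-2|+|0-1| = 1
Tile 3: at (2,1), goal (0,2), distance |2-0|+|1-2| = 3
Tile 6: at (2,2), goal (1,2), distance |2-1|+|2-2| = 1
Sum: 1 + 1 + 4 + 2 + 0 + 1 + 3 + 1 = 13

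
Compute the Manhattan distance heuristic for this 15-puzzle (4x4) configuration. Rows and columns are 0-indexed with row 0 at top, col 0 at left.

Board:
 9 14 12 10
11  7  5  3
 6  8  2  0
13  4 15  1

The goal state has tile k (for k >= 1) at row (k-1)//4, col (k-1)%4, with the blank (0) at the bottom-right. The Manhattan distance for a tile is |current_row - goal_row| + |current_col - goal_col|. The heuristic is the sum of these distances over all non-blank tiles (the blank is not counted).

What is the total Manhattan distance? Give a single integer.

Answer: 39

Derivation:
Tile 9: (0,0)->(2,0) = 2
Tile 14: (0,1)->(3,1) = 3
Tile 12: (0,2)->(2,3) = 3
Tile 10: (0,3)->(2,1) = 4
Tile 11: (1,0)->(2,2) = 3
Tile 7: (1,1)->(1,2) = 1
Tile 5: (1,2)->(1,0) = 2
Tile 3: (1,3)->(0,2) = 2
Tile 6: (2,0)->(1,1) = 2
Tile 8: (2,1)->(1,3) = 3
Tile 2: (2,2)->(0,1) = 3
Tile 13: (3,0)->(3,0) = 0
Tile 4: (3,1)->(0,3) = 5
Tile 15: (3,2)->(3,2) = 0
Tile 1: (3,3)->(0,0) = 6
Sum: 2 + 3 + 3 + 4 + 3 + 1 + 2 + 2 + 2 + 3 + 3 + 0 + 5 + 0 + 6 = 39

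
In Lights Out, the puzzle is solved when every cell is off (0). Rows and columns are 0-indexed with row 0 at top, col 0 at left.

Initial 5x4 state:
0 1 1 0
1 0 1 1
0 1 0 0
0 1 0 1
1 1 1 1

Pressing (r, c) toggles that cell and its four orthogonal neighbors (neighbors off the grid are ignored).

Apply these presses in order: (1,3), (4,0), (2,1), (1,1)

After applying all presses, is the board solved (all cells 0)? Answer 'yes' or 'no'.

Answer: no

Derivation:
After press 1 at (1,3):
0 1 1 1
1 0 0 0
0 1 0 1
0 1 0 1
1 1 1 1

After press 2 at (4,0):
0 1 1 1
1 0 0 0
0 1 0 1
1 1 0 1
0 0 1 1

After press 3 at (2,1):
0 1 1 1
1 1 0 0
1 0 1 1
1 0 0 1
0 0 1 1

After press 4 at (1,1):
0 0 1 1
0 0 1 0
1 1 1 1
1 0 0 1
0 0 1 1

Lights still on: 11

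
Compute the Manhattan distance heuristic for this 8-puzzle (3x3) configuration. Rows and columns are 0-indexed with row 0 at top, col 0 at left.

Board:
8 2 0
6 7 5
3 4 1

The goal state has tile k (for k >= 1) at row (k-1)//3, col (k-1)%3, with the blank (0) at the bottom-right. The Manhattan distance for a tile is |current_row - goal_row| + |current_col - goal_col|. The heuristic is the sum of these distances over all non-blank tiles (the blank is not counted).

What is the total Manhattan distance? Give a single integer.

Tile 8: at (0,0), goal (2,1), distance |0-2|+|0-1| = 3
Tile 2: at (0,1), goal (0,1), distance |0-0|+|1-1| = 0
Tile 6: at (1,0), goal (1,2), distance |1-1|+|0-2| = 2
Tile 7: at (1,1), goal (2,0), distance |1-2|+|1-0| = 2
Tile 5: at (1,2), goal (1,1), distance |1-1|+|2-1| = 1
Tile 3: at (2,0), goal (0,2), distance |2-0|+|0-2| = 4
Tile 4: at (2,1), goal (1,0), distance |2-1|+|1-0| = 2
Tile 1: at (2,2), goal (0,0), distance |2-0|+|2-0| = 4
Sum: 3 + 0 + 2 + 2 + 1 + 4 + 2 + 4 = 18

Answer: 18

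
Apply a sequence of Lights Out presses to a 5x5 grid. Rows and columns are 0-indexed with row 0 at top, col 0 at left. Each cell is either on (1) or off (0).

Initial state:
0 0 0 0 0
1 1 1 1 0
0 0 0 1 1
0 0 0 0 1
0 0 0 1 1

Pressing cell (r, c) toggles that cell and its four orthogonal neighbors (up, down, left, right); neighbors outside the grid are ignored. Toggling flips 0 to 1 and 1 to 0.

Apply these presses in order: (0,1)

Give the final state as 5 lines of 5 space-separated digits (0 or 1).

Answer: 1 1 1 0 0
1 0 1 1 0
0 0 0 1 1
0 0 0 0 1
0 0 0 1 1

Derivation:
After press 1 at (0,1):
1 1 1 0 0
1 0 1 1 0
0 0 0 1 1
0 0 0 0 1
0 0 0 1 1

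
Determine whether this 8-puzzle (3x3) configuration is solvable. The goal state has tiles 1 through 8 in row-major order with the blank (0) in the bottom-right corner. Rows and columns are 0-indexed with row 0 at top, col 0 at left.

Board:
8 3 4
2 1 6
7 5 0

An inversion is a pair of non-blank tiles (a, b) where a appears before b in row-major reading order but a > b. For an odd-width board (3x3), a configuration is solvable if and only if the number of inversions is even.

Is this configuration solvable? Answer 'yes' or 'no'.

Answer: yes

Derivation:
Inversions (pairs i<j in row-major order where tile[i] > tile[j] > 0): 14
14 is even, so the puzzle is solvable.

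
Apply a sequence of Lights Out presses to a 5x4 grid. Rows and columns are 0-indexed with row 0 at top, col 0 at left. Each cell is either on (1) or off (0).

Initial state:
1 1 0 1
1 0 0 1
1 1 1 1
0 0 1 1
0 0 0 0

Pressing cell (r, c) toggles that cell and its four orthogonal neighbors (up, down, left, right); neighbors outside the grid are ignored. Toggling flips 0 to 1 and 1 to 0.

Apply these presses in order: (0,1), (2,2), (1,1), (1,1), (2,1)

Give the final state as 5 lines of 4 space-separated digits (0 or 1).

Answer: 0 0 1 1
1 0 1 1
0 1 1 0
0 1 0 1
0 0 0 0

Derivation:
After press 1 at (0,1):
0 0 1 1
1 1 0 1
1 1 1 1
0 0 1 1
0 0 0 0

After press 2 at (2,2):
0 0 1 1
1 1 1 1
1 0 0 0
0 0 0 1
0 0 0 0

After press 3 at (1,1):
0 1 1 1
0 0 0 1
1 1 0 0
0 0 0 1
0 0 0 0

After press 4 at (1,1):
0 0 1 1
1 1 1 1
1 0 0 0
0 0 0 1
0 0 0 0

After press 5 at (2,1):
0 0 1 1
1 0 1 1
0 1 1 0
0 1 0 1
0 0 0 0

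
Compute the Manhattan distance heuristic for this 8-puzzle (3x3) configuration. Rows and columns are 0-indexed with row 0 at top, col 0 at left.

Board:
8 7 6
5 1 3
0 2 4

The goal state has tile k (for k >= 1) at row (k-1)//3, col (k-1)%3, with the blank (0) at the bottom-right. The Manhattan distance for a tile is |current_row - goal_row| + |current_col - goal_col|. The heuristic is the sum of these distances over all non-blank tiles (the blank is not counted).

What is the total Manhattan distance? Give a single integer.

Answer: 16

Derivation:
Tile 8: at (0,0), goal (2,1), distance |0-2|+|0-1| = 3
Tile 7: at (0,1), goal (2,0), distance |0-2|+|1-0| = 3
Tile 6: at (0,2), goal (1,2), distance |0-1|+|2-2| = 1
Tile 5: at (1,0), goal (1,1), distance |1-1|+|0-1| = 1
Tile 1: at (1,1), goal (0,0), distance |1-0|+|1-0| = 2
Tile 3: at (1,2), goal (0,2), distance |1-0|+|2-2| = 1
Tile 2: at (2,1), goal (0,1), distance |2-0|+|1-1| = 2
Tile 4: at (2,2), goal (1,0), distance |2-1|+|2-0| = 3
Sum: 3 + 3 + 1 + 1 + 2 + 1 + 2 + 3 = 16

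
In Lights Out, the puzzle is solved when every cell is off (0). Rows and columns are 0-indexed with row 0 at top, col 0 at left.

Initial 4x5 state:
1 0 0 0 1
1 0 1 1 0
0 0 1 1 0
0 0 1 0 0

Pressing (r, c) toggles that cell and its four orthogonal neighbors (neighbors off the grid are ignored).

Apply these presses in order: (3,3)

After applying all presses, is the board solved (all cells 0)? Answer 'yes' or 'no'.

Answer: no

Derivation:
After press 1 at (3,3):
1 0 0 0 1
1 0 1 1 0
0 0 1 0 0
0 0 0 1 1

Lights still on: 8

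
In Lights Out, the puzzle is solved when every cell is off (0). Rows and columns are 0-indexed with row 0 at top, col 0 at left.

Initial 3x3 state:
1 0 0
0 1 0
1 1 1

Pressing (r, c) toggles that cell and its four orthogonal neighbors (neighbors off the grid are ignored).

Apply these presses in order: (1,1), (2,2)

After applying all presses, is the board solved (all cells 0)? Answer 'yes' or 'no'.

After press 1 at (1,1):
1 1 0
1 0 1
1 0 1

After press 2 at (2,2):
1 1 0
1 0 0
1 1 0

Lights still on: 5

Answer: no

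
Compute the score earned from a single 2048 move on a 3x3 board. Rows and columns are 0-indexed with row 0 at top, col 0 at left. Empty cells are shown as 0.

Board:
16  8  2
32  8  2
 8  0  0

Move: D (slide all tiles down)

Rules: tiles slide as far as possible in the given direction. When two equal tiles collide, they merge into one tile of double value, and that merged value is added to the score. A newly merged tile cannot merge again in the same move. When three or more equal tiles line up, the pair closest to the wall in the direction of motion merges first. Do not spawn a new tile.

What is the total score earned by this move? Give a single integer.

Answer: 20

Derivation:
Slide down:
col 0: [16, 32, 8] -> [16, 32, 8]  score +0 (running 0)
col 1: [8, 8, 0] -> [0, 0, 16]  score +16 (running 16)
col 2: [2, 2, 0] -> [0, 0, 4]  score +4 (running 20)
Board after move:
16  0  0
32  0  0
 8 16  4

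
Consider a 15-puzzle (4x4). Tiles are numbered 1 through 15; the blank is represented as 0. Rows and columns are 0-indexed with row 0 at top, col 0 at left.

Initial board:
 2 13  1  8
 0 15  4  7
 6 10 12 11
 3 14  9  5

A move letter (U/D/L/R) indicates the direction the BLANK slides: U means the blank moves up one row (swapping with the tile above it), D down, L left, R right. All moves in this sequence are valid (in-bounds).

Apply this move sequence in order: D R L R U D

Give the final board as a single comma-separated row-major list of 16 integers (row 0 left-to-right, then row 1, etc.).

Answer: 2, 13, 1, 8, 6, 15, 4, 7, 10, 0, 12, 11, 3, 14, 9, 5

Derivation:
After move 1 (D):
 2 13  1  8
 6 15  4  7
 0 10 12 11
 3 14  9  5

After move 2 (R):
 2 13  1  8
 6 15  4  7
10  0 12 11
 3 14  9  5

After move 3 (L):
 2 13  1  8
 6 15  4  7
 0 10 12 11
 3 14  9  5

After move 4 (R):
 2 13  1  8
 6 15  4  7
10  0 12 11
 3 14  9  5

After move 5 (U):
 2 13  1  8
 6  0  4  7
10 15 12 11
 3 14  9  5

After move 6 (D):
 2 13  1  8
 6 15  4  7
10  0 12 11
 3 14  9  5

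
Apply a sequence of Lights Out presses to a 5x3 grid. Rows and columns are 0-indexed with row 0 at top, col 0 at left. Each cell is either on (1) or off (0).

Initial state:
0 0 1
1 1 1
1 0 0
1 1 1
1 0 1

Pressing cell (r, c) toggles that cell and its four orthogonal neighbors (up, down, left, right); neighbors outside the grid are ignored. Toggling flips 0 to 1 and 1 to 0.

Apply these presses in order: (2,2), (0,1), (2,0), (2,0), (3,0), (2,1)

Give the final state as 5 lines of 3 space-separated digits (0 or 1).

Answer: 1 1 0
1 1 0
1 0 0
0 1 0
0 0 1

Derivation:
After press 1 at (2,2):
0 0 1
1 1 0
1 1 1
1 1 0
1 0 1

After press 2 at (0,1):
1 1 0
1 0 0
1 1 1
1 1 0
1 0 1

After press 3 at (2,0):
1 1 0
0 0 0
0 0 1
0 1 0
1 0 1

After press 4 at (2,0):
1 1 0
1 0 0
1 1 1
1 1 0
1 0 1

After press 5 at (3,0):
1 1 0
1 0 0
0 1 1
0 0 0
0 0 1

After press 6 at (2,1):
1 1 0
1 1 0
1 0 0
0 1 0
0 0 1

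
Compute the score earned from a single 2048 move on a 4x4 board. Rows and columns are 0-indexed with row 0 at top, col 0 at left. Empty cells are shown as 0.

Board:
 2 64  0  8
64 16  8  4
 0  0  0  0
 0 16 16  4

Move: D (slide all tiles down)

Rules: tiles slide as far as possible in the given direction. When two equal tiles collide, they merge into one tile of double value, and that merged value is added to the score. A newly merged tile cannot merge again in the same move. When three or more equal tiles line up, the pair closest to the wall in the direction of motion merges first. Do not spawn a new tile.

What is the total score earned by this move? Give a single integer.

Answer: 40

Derivation:
Slide down:
col 0: [2, 64, 0, 0] -> [0, 0, 2, 64]  score +0 (running 0)
col 1: [64, 16, 0, 16] -> [0, 0, 64, 32]  score +32 (running 32)
col 2: [0, 8, 0, 16] -> [0, 0, 8, 16]  score +0 (running 32)
col 3: [8, 4, 0, 4] -> [0, 0, 8, 8]  score +8 (running 40)
Board after move:
 0  0  0  0
 0  0  0  0
 2 64  8  8
64 32 16  8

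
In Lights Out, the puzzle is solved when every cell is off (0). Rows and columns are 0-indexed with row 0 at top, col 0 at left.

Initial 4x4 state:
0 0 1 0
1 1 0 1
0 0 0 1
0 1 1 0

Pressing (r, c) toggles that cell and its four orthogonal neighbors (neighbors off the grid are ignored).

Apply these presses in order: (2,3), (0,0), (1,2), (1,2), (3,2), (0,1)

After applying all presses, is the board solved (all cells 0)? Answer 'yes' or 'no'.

Answer: yes

Derivation:
After press 1 at (2,3):
0 0 1 0
1 1 0 0
0 0 1 0
0 1 1 1

After press 2 at (0,0):
1 1 1 0
0 1 0 0
0 0 1 0
0 1 1 1

After press 3 at (1,2):
1 1 0 0
0 0 1 1
0 0 0 0
0 1 1 1

After press 4 at (1,2):
1 1 1 0
0 1 0 0
0 0 1 0
0 1 1 1

After press 5 at (3,2):
1 1 1 0
0 1 0 0
0 0 0 0
0 0 0 0

After press 6 at (0,1):
0 0 0 0
0 0 0 0
0 0 0 0
0 0 0 0

Lights still on: 0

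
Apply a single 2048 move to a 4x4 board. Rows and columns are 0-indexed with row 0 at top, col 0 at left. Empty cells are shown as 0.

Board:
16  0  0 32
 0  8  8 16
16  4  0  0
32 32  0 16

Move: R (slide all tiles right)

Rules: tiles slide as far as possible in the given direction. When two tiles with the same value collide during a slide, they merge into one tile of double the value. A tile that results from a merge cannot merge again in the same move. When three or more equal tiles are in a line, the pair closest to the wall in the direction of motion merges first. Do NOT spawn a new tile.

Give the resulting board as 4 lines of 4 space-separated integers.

Slide right:
row 0: [16, 0, 0, 32] -> [0, 0, 16, 32]
row 1: [0, 8, 8, 16] -> [0, 0, 16, 16]
row 2: [16, 4, 0, 0] -> [0, 0, 16, 4]
row 3: [32, 32, 0, 16] -> [0, 0, 64, 16]

Answer:  0  0 16 32
 0  0 16 16
 0  0 16  4
 0  0 64 16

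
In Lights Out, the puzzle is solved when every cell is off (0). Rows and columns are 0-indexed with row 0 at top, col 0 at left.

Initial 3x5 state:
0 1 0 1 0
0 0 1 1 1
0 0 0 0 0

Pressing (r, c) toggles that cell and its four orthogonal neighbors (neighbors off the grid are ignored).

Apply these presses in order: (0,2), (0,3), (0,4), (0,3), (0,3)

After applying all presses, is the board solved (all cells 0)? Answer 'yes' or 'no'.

After press 1 at (0,2):
0 0 1 0 0
0 0 0 1 1
0 0 0 0 0

After press 2 at (0,3):
0 0 0 1 1
0 0 0 0 1
0 0 0 0 0

After press 3 at (0,4):
0 0 0 0 0
0 0 0 0 0
0 0 0 0 0

After press 4 at (0,3):
0 0 1 1 1
0 0 0 1 0
0 0 0 0 0

After press 5 at (0,3):
0 0 0 0 0
0 0 0 0 0
0 0 0 0 0

Lights still on: 0

Answer: yes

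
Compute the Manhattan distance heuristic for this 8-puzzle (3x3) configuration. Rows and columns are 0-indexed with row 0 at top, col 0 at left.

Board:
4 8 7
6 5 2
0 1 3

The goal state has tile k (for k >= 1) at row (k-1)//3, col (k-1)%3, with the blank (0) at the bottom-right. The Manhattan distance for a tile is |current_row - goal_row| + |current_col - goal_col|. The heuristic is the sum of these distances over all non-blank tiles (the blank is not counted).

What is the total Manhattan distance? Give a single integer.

Answer: 16

Derivation:
Tile 4: (0,0)->(1,0) = 1
Tile 8: (0,1)->(2,1) = 2
Tile 7: (0,2)->(2,0) = 4
Tile 6: (1,0)->(1,2) = 2
Tile 5: (1,1)->(1,1) = 0
Tile 2: (1,2)->(0,1) = 2
Tile 1: (2,1)->(0,0) = 3
Tile 3: (2,2)->(0,2) = 2
Sum: 1 + 2 + 4 + 2 + 0 + 2 + 3 + 2 = 16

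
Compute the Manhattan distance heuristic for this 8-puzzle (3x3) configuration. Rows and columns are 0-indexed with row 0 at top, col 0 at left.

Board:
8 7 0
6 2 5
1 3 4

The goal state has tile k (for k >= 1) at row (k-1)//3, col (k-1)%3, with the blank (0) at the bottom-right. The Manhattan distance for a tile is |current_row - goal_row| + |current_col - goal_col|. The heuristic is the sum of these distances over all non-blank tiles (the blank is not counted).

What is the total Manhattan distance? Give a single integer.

Answer: 18

Derivation:
Tile 8: at (0,0), goal (2,1), distance |0-2|+|0-1| = 3
Tile 7: at (0,1), goal (2,0), distance |0-2|+|1-0| = 3
Tile 6: at (1,0), goal (1,2), distance |1-1|+|0-2| = 2
Tile 2: at (1,1), goal (0,1), distance |1-0|+|1-1| = 1
Tile 5: at (1,2), goal (1,1), distance |1-1|+|2-1| = 1
Tile 1: at (2,0), goal (0,0), distance |2-0|+|0-0| = 2
Tile 3: at (2,1), goal (0,2), distance |2-0|+|1-2| = 3
Tile 4: at (2,2), goal (1,0), distance |2-1|+|2-0| = 3
Sum: 3 + 3 + 2 + 1 + 1 + 2 + 3 + 3 = 18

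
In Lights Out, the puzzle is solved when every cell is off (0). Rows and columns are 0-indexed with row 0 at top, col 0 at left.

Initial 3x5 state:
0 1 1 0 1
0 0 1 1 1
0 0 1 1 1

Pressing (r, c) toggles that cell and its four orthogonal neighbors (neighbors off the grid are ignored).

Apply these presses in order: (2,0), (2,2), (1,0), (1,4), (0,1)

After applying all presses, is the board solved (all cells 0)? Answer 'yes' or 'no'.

After press 1 at (2,0):
0 1 1 0 1
1 0 1 1 1
1 1 1 1 1

After press 2 at (2,2):
0 1 1 0 1
1 0 0 1 1
1 0 0 0 1

After press 3 at (1,0):
1 1 1 0 1
0 1 0 1 1
0 0 0 0 1

After press 4 at (1,4):
1 1 1 0 0
0 1 0 0 0
0 0 0 0 0

After press 5 at (0,1):
0 0 0 0 0
0 0 0 0 0
0 0 0 0 0

Lights still on: 0

Answer: yes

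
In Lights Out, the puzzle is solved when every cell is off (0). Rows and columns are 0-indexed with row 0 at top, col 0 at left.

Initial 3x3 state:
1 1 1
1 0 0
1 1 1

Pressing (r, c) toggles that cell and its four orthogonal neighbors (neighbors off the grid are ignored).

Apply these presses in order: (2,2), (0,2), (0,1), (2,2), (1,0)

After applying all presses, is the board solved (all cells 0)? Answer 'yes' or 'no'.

Answer: no

Derivation:
After press 1 at (2,2):
1 1 1
1 0 1
1 0 0

After press 2 at (0,2):
1 0 0
1 0 0
1 0 0

After press 3 at (0,1):
0 1 1
1 1 0
1 0 0

After press 4 at (2,2):
0 1 1
1 1 1
1 1 1

After press 5 at (1,0):
1 1 1
0 0 1
0 1 1

Lights still on: 6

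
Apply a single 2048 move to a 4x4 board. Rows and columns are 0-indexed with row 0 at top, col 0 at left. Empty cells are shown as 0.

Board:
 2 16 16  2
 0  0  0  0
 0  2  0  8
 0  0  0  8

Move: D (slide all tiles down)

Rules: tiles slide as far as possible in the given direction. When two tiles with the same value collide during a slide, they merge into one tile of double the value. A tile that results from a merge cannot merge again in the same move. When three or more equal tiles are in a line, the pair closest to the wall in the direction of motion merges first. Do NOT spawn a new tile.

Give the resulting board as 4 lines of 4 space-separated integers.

Slide down:
col 0: [2, 0, 0, 0] -> [0, 0, 0, 2]
col 1: [16, 0, 2, 0] -> [0, 0, 16, 2]
col 2: [16, 0, 0, 0] -> [0, 0, 0, 16]
col 3: [2, 0, 8, 8] -> [0, 0, 2, 16]

Answer:  0  0  0  0
 0  0  0  0
 0 16  0  2
 2  2 16 16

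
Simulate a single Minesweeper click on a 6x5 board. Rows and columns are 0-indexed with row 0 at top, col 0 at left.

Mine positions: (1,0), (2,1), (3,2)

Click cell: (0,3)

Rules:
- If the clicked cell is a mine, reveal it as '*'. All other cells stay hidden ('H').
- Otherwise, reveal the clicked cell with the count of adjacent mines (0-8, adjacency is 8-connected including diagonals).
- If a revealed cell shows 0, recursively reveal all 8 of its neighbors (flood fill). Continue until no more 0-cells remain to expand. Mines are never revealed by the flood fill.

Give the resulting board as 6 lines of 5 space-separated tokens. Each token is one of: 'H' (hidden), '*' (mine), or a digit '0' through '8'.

H 1 0 0 0
H 2 1 0 0
H H 2 1 0
1 2 H 1 0
0 1 1 1 0
0 0 0 0 0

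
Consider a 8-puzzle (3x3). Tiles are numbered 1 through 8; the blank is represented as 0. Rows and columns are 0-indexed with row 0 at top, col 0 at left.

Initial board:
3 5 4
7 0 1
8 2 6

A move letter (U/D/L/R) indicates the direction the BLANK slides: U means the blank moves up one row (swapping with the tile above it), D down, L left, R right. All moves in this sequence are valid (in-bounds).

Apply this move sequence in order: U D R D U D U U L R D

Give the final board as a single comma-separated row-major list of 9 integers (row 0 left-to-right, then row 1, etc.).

Answer: 3, 5, 4, 7, 1, 0, 8, 2, 6

Derivation:
After move 1 (U):
3 0 4
7 5 1
8 2 6

After move 2 (D):
3 5 4
7 0 1
8 2 6

After move 3 (R):
3 5 4
7 1 0
8 2 6

After move 4 (D):
3 5 4
7 1 6
8 2 0

After move 5 (U):
3 5 4
7 1 0
8 2 6

After move 6 (D):
3 5 4
7 1 6
8 2 0

After move 7 (U):
3 5 4
7 1 0
8 2 6

After move 8 (U):
3 5 0
7 1 4
8 2 6

After move 9 (L):
3 0 5
7 1 4
8 2 6

After move 10 (R):
3 5 0
7 1 4
8 2 6

After move 11 (D):
3 5 4
7 1 0
8 2 6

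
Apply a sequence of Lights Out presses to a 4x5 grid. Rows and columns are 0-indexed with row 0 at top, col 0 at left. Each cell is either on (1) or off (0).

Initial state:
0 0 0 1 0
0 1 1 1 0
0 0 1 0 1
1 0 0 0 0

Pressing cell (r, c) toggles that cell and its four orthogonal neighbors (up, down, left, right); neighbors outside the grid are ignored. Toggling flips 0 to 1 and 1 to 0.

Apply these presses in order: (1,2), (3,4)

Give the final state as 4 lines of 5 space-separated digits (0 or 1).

Answer: 0 0 1 1 0
0 0 0 0 0
0 0 0 0 0
1 0 0 1 1

Derivation:
After press 1 at (1,2):
0 0 1 1 0
0 0 0 0 0
0 0 0 0 1
1 0 0 0 0

After press 2 at (3,4):
0 0 1 1 0
0 0 0 0 0
0 0 0 0 0
1 0 0 1 1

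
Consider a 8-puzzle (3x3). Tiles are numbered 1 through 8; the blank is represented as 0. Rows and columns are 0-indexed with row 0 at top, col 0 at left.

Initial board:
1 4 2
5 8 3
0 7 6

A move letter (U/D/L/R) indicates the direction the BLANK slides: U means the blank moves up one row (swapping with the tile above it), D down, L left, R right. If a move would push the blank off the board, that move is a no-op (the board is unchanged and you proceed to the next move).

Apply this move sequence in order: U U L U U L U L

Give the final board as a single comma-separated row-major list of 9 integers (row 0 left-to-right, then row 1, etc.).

After move 1 (U):
1 4 2
0 8 3
5 7 6

After move 2 (U):
0 4 2
1 8 3
5 7 6

After move 3 (L):
0 4 2
1 8 3
5 7 6

After move 4 (U):
0 4 2
1 8 3
5 7 6

After move 5 (U):
0 4 2
1 8 3
5 7 6

After move 6 (L):
0 4 2
1 8 3
5 7 6

After move 7 (U):
0 4 2
1 8 3
5 7 6

After move 8 (L):
0 4 2
1 8 3
5 7 6

Answer: 0, 4, 2, 1, 8, 3, 5, 7, 6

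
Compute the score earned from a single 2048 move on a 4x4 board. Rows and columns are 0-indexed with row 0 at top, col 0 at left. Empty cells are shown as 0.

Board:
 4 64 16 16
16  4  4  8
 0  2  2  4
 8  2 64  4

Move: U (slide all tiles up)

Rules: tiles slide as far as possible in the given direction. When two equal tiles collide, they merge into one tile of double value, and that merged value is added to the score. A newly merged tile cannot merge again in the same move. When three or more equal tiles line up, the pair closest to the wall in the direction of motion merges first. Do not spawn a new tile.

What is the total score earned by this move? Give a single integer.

Answer: 12

Derivation:
Slide up:
col 0: [4, 16, 0, 8] -> [4, 16, 8, 0]  score +0 (running 0)
col 1: [64, 4, 2, 2] -> [64, 4, 4, 0]  score +4 (running 4)
col 2: [16, 4, 2, 64] -> [16, 4, 2, 64]  score +0 (running 4)
col 3: [16, 8, 4, 4] -> [16, 8, 8, 0]  score +8 (running 12)
Board after move:
 4 64 16 16
16  4  4  8
 8  4  2  8
 0  0 64  0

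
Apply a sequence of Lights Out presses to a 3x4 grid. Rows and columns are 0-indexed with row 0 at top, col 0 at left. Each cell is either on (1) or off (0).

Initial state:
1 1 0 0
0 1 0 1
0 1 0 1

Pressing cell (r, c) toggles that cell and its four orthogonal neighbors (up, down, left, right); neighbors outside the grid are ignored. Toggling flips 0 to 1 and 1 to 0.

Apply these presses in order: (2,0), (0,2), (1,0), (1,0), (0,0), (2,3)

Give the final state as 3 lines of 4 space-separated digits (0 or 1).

Answer: 0 1 1 1
0 1 1 0
1 0 1 0

Derivation:
After press 1 at (2,0):
1 1 0 0
1 1 0 1
1 0 0 1

After press 2 at (0,2):
1 0 1 1
1 1 1 1
1 0 0 1

After press 3 at (1,0):
0 0 1 1
0 0 1 1
0 0 0 1

After press 4 at (1,0):
1 0 1 1
1 1 1 1
1 0 0 1

After press 5 at (0,0):
0 1 1 1
0 1 1 1
1 0 0 1

After press 6 at (2,3):
0 1 1 1
0 1 1 0
1 0 1 0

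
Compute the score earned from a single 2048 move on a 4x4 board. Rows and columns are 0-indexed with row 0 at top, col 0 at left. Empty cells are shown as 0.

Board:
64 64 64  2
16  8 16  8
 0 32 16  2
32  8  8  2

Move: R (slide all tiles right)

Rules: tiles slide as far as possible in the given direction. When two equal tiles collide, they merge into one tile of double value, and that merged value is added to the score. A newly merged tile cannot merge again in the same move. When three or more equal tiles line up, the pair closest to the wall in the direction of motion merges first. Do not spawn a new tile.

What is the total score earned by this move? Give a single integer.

Slide right:
row 0: [64, 64, 64, 2] -> [0, 64, 128, 2]  score +128 (running 128)
row 1: [16, 8, 16, 8] -> [16, 8, 16, 8]  score +0 (running 128)
row 2: [0, 32, 16, 2] -> [0, 32, 16, 2]  score +0 (running 128)
row 3: [32, 8, 8, 2] -> [0, 32, 16, 2]  score +16 (running 144)
Board after move:
  0  64 128   2
 16   8  16   8
  0  32  16   2
  0  32  16   2

Answer: 144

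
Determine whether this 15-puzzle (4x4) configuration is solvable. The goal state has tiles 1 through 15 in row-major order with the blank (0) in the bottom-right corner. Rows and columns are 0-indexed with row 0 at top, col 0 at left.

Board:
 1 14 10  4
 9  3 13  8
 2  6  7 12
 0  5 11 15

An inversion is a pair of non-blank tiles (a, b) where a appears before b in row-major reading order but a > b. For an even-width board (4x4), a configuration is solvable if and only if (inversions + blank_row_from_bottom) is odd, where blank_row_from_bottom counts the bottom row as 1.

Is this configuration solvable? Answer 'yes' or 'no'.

Answer: yes

Derivation:
Inversions: 44
Blank is in row 3 (0-indexed from top), which is row 1 counting from the bottom (bottom = 1).
44 + 1 = 45, which is odd, so the puzzle is solvable.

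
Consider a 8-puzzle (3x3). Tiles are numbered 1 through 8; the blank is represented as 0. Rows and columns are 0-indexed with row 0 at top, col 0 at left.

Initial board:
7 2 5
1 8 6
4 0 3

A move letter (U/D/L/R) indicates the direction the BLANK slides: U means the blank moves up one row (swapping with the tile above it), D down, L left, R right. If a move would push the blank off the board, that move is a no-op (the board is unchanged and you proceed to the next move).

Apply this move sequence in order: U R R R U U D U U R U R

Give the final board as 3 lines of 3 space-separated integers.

Answer: 7 2 0
1 6 5
4 8 3

Derivation:
After move 1 (U):
7 2 5
1 0 6
4 8 3

After move 2 (R):
7 2 5
1 6 0
4 8 3

After move 3 (R):
7 2 5
1 6 0
4 8 3

After move 4 (R):
7 2 5
1 6 0
4 8 3

After move 5 (U):
7 2 0
1 6 5
4 8 3

After move 6 (U):
7 2 0
1 6 5
4 8 3

After move 7 (D):
7 2 5
1 6 0
4 8 3

After move 8 (U):
7 2 0
1 6 5
4 8 3

After move 9 (U):
7 2 0
1 6 5
4 8 3

After move 10 (R):
7 2 0
1 6 5
4 8 3

After move 11 (U):
7 2 0
1 6 5
4 8 3

After move 12 (R):
7 2 0
1 6 5
4 8 3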